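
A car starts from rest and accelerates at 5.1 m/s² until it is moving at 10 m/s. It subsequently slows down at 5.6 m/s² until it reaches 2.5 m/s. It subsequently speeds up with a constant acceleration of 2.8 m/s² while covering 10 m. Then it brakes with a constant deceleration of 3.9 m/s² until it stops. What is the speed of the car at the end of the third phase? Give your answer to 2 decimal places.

7.89 m/s

Phase 1 (accelerating): v₀ = 0 m/s, a = 5.1 m/s².
v = v₀ + at → t = (10 − 0) / 5.1 = 1.96 s
v² = v₀² + 2aΔx → Δx = (10² − 0²)/(2·5.1) = 9.80 m

Phase 2 (decelerating): v₀ = 10.0 m/s, a = -5.6 m/s².
v = v₀ + at → t = (2.5 − 10.0) / -5.6 = 1.34 s
v² = v₀² + 2aΔx → Δx = (2.5² − 10.0²)/(2·-5.6) = 8.37 m

Phase 3 (accelerating): v₀ = 2.50 m/s, a = 2.8 m/s².
v² = v₀² + 2aΔx = 2.50² + 2·2.8·10 = 62.2 → v = 7.89 m/s
t = (v − v₀)/a = (7.89 − 2.50)/2.8 = 1.92 s
Speed at end of phase 3 = 7.89 m/s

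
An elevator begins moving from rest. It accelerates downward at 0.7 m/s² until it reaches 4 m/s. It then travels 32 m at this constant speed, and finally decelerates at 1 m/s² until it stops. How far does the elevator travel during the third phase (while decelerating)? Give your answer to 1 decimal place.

Phase 1 (accelerating): v₀ = 0 m/s, a = 0.7 m/s².
v = v₀ + at → t = (4 − 0) / 0.7 = 5.71 s
v² = v₀² + 2aΔx → Δx = (4² − 0²)/(2·0.7) = 11.4 m

Phase 2 (constant speed): v₀ = 4.00 m/s, a = 0 m/s².
Constant speed: t = d/v = 32/4.00 = 8.00 s

Phase 3 (decelerating): v₀ = 4.00 m/s, a = -1 m/s².
v = v₀ + at → t = (0 − 4.00) / -1 = 4.00 s
v² = v₀² + 2aΔx → Δx = (0² − 4.00²)/(2·-1) = 8.00 m
Distance in phase 3 = 8.00 m

8.0 m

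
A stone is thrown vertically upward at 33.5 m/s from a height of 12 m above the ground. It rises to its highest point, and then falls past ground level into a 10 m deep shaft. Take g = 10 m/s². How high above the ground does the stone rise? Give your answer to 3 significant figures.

68.1 m

Phase 1 (rising): v₀ = 33.5 m/s, a = -10 m/s².
v = v₀ + at → t = (0 − 33.5) / -10 = 3.35 s
v² = v₀² + 2aΔx → Δx = (0² − 33.5²)/(2·-10) = 56.1 m
Maximum height = 12 + 56.1 = 68.1 m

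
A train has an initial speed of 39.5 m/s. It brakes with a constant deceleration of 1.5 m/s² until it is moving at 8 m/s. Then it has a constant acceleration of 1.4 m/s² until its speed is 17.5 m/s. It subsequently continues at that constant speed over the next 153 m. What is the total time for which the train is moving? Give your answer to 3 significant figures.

36.5 s

Phase 1 (decelerating): v₀ = 39.5 m/s, a = -1.5 m/s².
v = v₀ + at → t = (8 − 39.5) / -1.5 = 21.0 s
v² = v₀² + 2aΔx → Δx = (8² − 39.5²)/(2·-1.5) = 499 m

Phase 2 (accelerating): v₀ = 8.00 m/s, a = 1.4 m/s².
v = v₀ + at → t = (17.5 − 8.00) / 1.4 = 6.79 s
v² = v₀² + 2aΔx → Δx = (17.5² − 8.00²)/(2·1.4) = 86.5 m

Phase 3 (constant speed): v₀ = 17.5 m/s, a = 0 m/s².
Constant speed: t = d/v = 153/17.5 = 8.74 s
Total time = 21.0 + 6.79 + 8.74 = 36.5 s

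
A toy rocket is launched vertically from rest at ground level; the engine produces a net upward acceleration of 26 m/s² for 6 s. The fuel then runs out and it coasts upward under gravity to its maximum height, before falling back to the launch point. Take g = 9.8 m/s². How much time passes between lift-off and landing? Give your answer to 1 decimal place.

Phase 1 (powered ascent): v₀ = 0 m/s, a = 26 m/s².
v = v₀ + at = 0 + (26)(6) = 156 m/s
Δx = v₀t + ½at² = 0·6 + 0.5·26·6² = 468 m

Phase 2 (coasting upward): v₀ = 156 m/s, a = -9.8 m/s².
v = v₀ + at → t = (0 − 156) / -9.8 = 15.9 s
v² = v₀² + 2aΔx → Δx = (0² − 156²)/(2·-9.8) = 1240 m

Phase 3 (free fall): v₀ = 0 m/s, a = -9.8 m/s².
Falls 1710 m from rest: t = √(2·1710/9.8) = 18.7 s; v = g·t = 183 m/s.
Total time = 6.00 + 15.9 + 18.7 = 40.6 s

40.6 s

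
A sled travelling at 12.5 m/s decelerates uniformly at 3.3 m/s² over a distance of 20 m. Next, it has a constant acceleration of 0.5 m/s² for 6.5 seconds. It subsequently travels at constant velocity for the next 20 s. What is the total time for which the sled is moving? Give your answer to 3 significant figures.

28.8 s

Phase 1 (decelerating): v₀ = 12.5 m/s, a = -3.3 m/s².
v² = v₀² + 2aΔx = 12.5² + 2·-3.3·20 = 24.2 → v = 4.92 m/s
t = (v − v₀)/a = (4.92 − 12.5)/-3.3 = 2.30 s

Phase 2 (accelerating): v₀ = 4.92 m/s, a = 0.5 m/s².
v = v₀ + at = 4.92 + (0.5)(6.5) = 8.17 m/s
Δx = v₀t + ½at² = 4.92·6.5 + 0.5·0.5·6.5² = 42.6 m

Phase 3 (constant speed): v₀ = 8.17 m/s, a = 0 m/s².
v = v₀ + at = 8.17 + (0)(20) = 8.17 m/s
Δx = v₀t + ½at² = 8.17·20 + 0.5·0·20² = 163 m
Total time = 2.30 + 6.50 + 20.0 = 28.8 s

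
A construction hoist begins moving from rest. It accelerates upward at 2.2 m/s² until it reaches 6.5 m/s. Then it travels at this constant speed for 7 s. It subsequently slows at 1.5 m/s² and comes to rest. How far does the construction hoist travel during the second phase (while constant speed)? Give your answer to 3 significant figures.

Phase 1 (accelerating): v₀ = 0 m/s, a = 2.2 m/s².
v = v₀ + at → t = (6.5 − 0) / 2.2 = 2.95 s
v² = v₀² + 2aΔx → Δx = (6.5² − 0²)/(2·2.2) = 9.60 m

Phase 2 (constant speed): v₀ = 6.50 m/s, a = 0 m/s².
v = v₀ + at = 6.50 + (0)(7) = 6.50 m/s
Δx = v₀t + ½at² = 6.50·7 + 0.5·0·7² = 45.5 m
Distance in phase 2 = 45.5 m

45.5 m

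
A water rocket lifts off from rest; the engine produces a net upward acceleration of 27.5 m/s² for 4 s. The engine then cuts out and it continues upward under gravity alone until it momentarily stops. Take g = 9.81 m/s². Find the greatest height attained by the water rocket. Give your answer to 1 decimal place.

Phase 1 (powered ascent): v₀ = 0 m/s, a = 27.5 m/s².
v = v₀ + at = 0 + (27.5)(4) = 110 m/s
Δx = v₀t + ½at² = 0·4 + 0.5·27.5·4² = 220 m

Phase 2 (coasting upward): v₀ = 110 m/s, a = -9.81 m/s².
v = v₀ + at → t = (0 − 110) / -9.81 = 11.2 s
v² = v₀² + 2aΔx → Δx = (0² − 110²)/(2·-9.81) = 617 m
Maximum height = 220 + 617 = 837 m

836.7 m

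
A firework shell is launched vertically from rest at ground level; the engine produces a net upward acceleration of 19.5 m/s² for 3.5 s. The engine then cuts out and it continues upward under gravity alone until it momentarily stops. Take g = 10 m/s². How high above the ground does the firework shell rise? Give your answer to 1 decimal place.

352.3 m

Phase 1 (powered ascent): v₀ = 0 m/s, a = 19.5 m/s².
v = v₀ + at = 0 + (19.5)(3.5) = 68.2 m/s
Δx = v₀t + ½at² = 0·3.5 + 0.5·19.5·3.5² = 119 m

Phase 2 (coasting upward): v₀ = 68.2 m/s, a = -10 m/s².
v = v₀ + at → t = (0 − 68.2) / -10 = 6.83 s
v² = v₀² + 2aΔx → Δx = (0² − 68.2²)/(2·-10) = 233 m
Maximum height = 119 + 233 = 352 m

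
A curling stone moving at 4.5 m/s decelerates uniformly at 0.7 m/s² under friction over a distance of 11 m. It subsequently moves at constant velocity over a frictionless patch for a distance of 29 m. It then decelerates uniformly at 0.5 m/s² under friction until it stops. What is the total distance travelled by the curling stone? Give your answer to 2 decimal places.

Phase 1 (decelerating): v₀ = 4.50 m/s, a = -0.7 m/s².
v² = v₀² + 2aΔx = 4.50² + 2·-0.7·11 = 4.85 → v = 2.20 m/s
t = (v − v₀)/a = (2.20 − 4.50)/-0.7 = 3.28 s

Phase 2 (constant speed): v₀ = 2.20 m/s, a = 0 m/s².
Constant speed: t = d/v = 29/2.20 = 13.2 s

Phase 3 (decelerating): v₀ = 2.20 m/s, a = -0.5 m/s².
v = v₀ + at → t = (0 − 2.20) / -0.5 = 4.40 s
v² = v₀² + 2aΔx → Δx = (0² − 2.20²)/(2·-0.5) = 4.85 m
Total distance = 11.0 + 29.0 + 4.85 = 44.9 m

44.85 m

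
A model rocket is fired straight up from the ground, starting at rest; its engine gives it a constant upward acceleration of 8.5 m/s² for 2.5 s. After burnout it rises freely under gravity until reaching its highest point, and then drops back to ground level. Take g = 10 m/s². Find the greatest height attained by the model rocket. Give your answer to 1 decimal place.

Phase 1 (powered ascent): v₀ = 0 m/s, a = 8.5 m/s².
v = v₀ + at = 0 + (8.5)(2.5) = 21.2 m/s
Δx = v₀t + ½at² = 0·2.5 + 0.5·8.5·2.5² = 26.6 m

Phase 2 (coasting upward): v₀ = 21.2 m/s, a = -10 m/s².
v = v₀ + at → t = (0 − 21.2) / -10 = 2.12 s
v² = v₀² + 2aΔx → Δx = (0² − 21.2²)/(2·-10) = 22.6 m
Maximum height = 26.6 + 22.6 = 49.1 m

49.1 m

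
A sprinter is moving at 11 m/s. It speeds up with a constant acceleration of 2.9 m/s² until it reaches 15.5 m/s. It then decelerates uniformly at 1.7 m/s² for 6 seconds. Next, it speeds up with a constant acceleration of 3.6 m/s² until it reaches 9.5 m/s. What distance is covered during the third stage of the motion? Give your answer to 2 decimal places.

Phase 1 (accelerating): v₀ = 11.0 m/s, a = 2.9 m/s².
v = v₀ + at → t = (15.5 − 11.0) / 2.9 = 1.55 s
v² = v₀² + 2aΔx → Δx = (15.5² − 11.0²)/(2·2.9) = 20.6 m

Phase 2 (decelerating): v₀ = 15.5 m/s, a = -1.7 m/s².
v = v₀ + at = 15.5 + (-1.7)(6) = 5.30 m/s
Δx = v₀t + ½at² = 15.5·6 + 0.5·-1.7·6² = 62.4 m

Phase 3 (accelerating): v₀ = 5.30 m/s, a = 3.6 m/s².
v = v₀ + at → t = (9.5 − 5.30) / 3.6 = 1.17 s
v² = v₀² + 2aΔx → Δx = (9.5² − 5.30²)/(2·3.6) = 8.63 m
Distance in phase 3 = 8.63 m

8.63 m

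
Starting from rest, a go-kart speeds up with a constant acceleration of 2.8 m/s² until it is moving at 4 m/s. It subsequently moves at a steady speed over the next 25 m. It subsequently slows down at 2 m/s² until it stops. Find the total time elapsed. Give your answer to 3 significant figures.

9.68 s

Phase 1 (accelerating): v₀ = 0 m/s, a = 2.8 m/s².
v = v₀ + at → t = (4 − 0) / 2.8 = 1.43 s
v² = v₀² + 2aΔx → Δx = (4² − 0²)/(2·2.8) = 2.86 m

Phase 2 (constant speed): v₀ = 4.00 m/s, a = 0 m/s².
Constant speed: t = d/v = 25/4.00 = 6.25 s

Phase 3 (decelerating): v₀ = 4.00 m/s, a = -2 m/s².
v = v₀ + at → t = (0 − 4.00) / -2 = 2.00 s
v² = v₀² + 2aΔx → Δx = (0² − 4.00²)/(2·-2) = 4.00 m
Total time = 1.43 + 6.25 + 2.00 = 9.68 s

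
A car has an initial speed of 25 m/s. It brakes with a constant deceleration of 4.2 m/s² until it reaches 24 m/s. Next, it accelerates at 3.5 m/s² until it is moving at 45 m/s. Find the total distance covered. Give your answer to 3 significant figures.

213 m

Phase 1 (decelerating): v₀ = 25.0 m/s, a = -4.2 m/s².
v = v₀ + at → t = (24 − 25.0) / -4.2 = 0.238 s
v² = v₀² + 2aΔx → Δx = (24² − 25.0²)/(2·-4.2) = 5.83 m

Phase 2 (accelerating): v₀ = 24.0 m/s, a = 3.5 m/s².
v = v₀ + at → t = (45 − 24.0) / 3.5 = 6.00 s
v² = v₀² + 2aΔx → Δx = (45² − 24.0²)/(2·3.5) = 207 m
Total distance = 5.83 + 207 = 213 m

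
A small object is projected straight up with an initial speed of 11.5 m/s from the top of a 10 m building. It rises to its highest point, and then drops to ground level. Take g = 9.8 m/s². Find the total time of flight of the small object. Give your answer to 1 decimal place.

Phase 1 (rising): v₀ = 11.5 m/s, a = -9.8 m/s².
v = v₀ + at → t = (0 − 11.5) / -9.8 = 1.17 s
v² = v₀² + 2aΔx → Δx = (0² − 11.5²)/(2·-9.8) = 6.75 m

Phase 2 (falling): v₀ = 0 m/s, a = -9.8 m/s².
Falls 16.7 m from rest: t = √(2·16.7/9.8) = 1.85 s; v = g·t = 18.1 m/s.
Total time = 1.17 + 1.85 = 3.02 s

3.0 s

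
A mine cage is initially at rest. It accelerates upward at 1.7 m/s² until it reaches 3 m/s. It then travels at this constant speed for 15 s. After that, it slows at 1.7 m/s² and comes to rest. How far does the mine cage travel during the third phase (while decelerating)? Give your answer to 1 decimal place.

2.6 m

Phase 1 (accelerating): v₀ = 0 m/s, a = 1.7 m/s².
v = v₀ + at → t = (3 − 0) / 1.7 = 1.76 s
v² = v₀² + 2aΔx → Δx = (3² − 0²)/(2·1.7) = 2.65 m

Phase 2 (constant speed): v₀ = 3.00 m/s, a = 0 m/s².
v = v₀ + at = 3.00 + (0)(15) = 3.00 m/s
Δx = v₀t + ½at² = 3.00·15 + 0.5·0·15² = 45.0 m

Phase 3 (decelerating): v₀ = 3.00 m/s, a = -1.7 m/s².
v = v₀ + at → t = (0 − 3.00) / -1.7 = 1.76 s
v² = v₀² + 2aΔx → Δx = (0² − 3.00²)/(2·-1.7) = 2.65 m
Distance in phase 3 = 2.65 m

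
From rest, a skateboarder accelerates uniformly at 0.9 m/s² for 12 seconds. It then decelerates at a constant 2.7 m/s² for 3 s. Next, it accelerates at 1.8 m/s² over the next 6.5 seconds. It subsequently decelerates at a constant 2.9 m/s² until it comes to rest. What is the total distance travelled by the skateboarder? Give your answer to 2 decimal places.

Phase 1 (accelerating): v₀ = 0 m/s, a = 0.9 m/s².
v = v₀ + at = 0 + (0.9)(12) = 10.8 m/s
Δx = v₀t + ½at² = 0·12 + 0.5·0.9·12² = 64.8 m

Phase 2 (decelerating): v₀ = 10.8 m/s, a = -2.7 m/s².
v = v₀ + at = 10.8 + (-2.7)(3) = 2.70 m/s
Δx = v₀t + ½at² = 10.8·3 + 0.5·-2.7·3² = 20.3 m

Phase 3 (accelerating): v₀ = 2.70 m/s, a = 1.8 m/s².
v = v₀ + at = 2.70 + (1.8)(6.5) = 14.4 m/s
Δx = v₀t + ½at² = 2.70·6.5 + 0.5·1.8·6.5² = 55.6 m

Phase 4 (decelerating): v₀ = 14.4 m/s, a = -2.9 m/s².
v = v₀ + at → t = (0 − 14.4) / -2.9 = 4.97 s
v² = v₀² + 2aΔx → Δx = (0² − 14.4²)/(2·-2.9) = 35.8 m
Total distance = 64.8 + 20.3 + 55.6 + 35.8 = 176 m

176.38 m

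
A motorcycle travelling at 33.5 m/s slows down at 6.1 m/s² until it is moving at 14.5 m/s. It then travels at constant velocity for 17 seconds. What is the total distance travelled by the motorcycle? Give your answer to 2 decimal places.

321.25 m

Phase 1 (decelerating): v₀ = 33.5 m/s, a = -6.1 m/s².
v = v₀ + at → t = (14.5 − 33.5) / -6.1 = 3.11 s
v² = v₀² + 2aΔx → Δx = (14.5² − 33.5²)/(2·-6.1) = 74.8 m

Phase 2 (constant speed): v₀ = 14.5 m/s, a = 0 m/s².
v = v₀ + at = 14.5 + (0)(17) = 14.5 m/s
Δx = v₀t + ½at² = 14.5·17 + 0.5·0·17² = 246 m
Total distance = 74.8 + 246 = 321 m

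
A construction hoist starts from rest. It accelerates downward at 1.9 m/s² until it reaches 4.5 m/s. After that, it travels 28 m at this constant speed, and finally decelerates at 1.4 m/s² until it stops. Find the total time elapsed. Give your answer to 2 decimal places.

11.80 s

Phase 1 (accelerating): v₀ = 0 m/s, a = 1.9 m/s².
v = v₀ + at → t = (4.5 − 0) / 1.9 = 2.37 s
v² = v₀² + 2aΔx → Δx = (4.5² − 0²)/(2·1.9) = 5.33 m

Phase 2 (constant speed): v₀ = 4.50 m/s, a = 0 m/s².
Constant speed: t = d/v = 28/4.50 = 6.22 s

Phase 3 (decelerating): v₀ = 4.50 m/s, a = -1.4 m/s².
v = v₀ + at → t = (0 − 4.50) / -1.4 = 3.21 s
v² = v₀² + 2aΔx → Δx = (0² − 4.50²)/(2·-1.4) = 7.23 m
Total time = 2.37 + 6.22 + 3.21 = 11.8 s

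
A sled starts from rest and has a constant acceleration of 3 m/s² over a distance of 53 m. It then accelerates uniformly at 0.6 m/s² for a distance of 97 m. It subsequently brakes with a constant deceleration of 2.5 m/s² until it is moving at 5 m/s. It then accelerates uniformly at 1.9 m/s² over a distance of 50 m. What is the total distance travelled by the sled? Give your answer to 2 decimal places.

Phase 1 (accelerating): v₀ = 0 m/s, a = 3 m/s².
v² = v₀² + 2aΔx = 0² + 2·3·53 = 318 → v = 17.8 m/s
t = (v − v₀)/a = (17.8 − 0)/3 = 5.94 s

Phase 2 (accelerating): v₀ = 17.8 m/s, a = 0.6 m/s².
v² = v₀² + 2aΔx = 17.8² + 2·0.6·97 = 434 → v = 20.8 m/s
t = (v − v₀)/a = (20.8 − 17.8)/0.6 = 5.02 s

Phase 3 (decelerating): v₀ = 20.8 m/s, a = -2.5 m/s².
v = v₀ + at → t = (5 − 20.8) / -2.5 = 6.34 s
v² = v₀² + 2aΔx → Δx = (5² − 20.8²)/(2·-2.5) = 81.9 m

Phase 4 (accelerating): v₀ = 5.00 m/s, a = 1.9 m/s².
v² = v₀² + 2aΔx = 5.00² + 2·1.9·50 = 215 → v = 14.7 m/s
t = (v − v₀)/a = (14.7 − 5.00)/1.9 = 5.09 s
Total distance = 53.0 + 97.0 + 81.9 + 50.0 = 282 m

281.88 m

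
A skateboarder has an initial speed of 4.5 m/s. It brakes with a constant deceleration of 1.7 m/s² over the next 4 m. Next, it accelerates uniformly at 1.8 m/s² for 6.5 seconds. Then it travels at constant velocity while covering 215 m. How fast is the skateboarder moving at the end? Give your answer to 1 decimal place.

Phase 1 (decelerating): v₀ = 4.50 m/s, a = -1.7 m/s².
v² = v₀² + 2aΔx = 4.50² + 2·-1.7·4 = 6.65 → v = 2.58 m/s
t = (v − v₀)/a = (2.58 − 4.50)/-1.7 = 1.13 s

Phase 2 (accelerating): v₀ = 2.58 m/s, a = 1.8 m/s².
v = v₀ + at = 2.58 + (1.8)(6.5) = 14.3 m/s
Δx = v₀t + ½at² = 2.58·6.5 + 0.5·1.8·6.5² = 54.8 m

Phase 3 (constant speed): v₀ = 14.3 m/s, a = 0 m/s².
Constant speed: t = d/v = 215/14.3 = 15.1 s
Final speed = 14.3 m/s

14.3 m/s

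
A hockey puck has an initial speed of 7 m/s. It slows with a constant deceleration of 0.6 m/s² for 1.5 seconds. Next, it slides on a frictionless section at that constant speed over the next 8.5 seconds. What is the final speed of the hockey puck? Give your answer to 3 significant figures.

Phase 1 (decelerating): v₀ = 7.00 m/s, a = -0.6 m/s².
v = v₀ + at = 7.00 + (-0.6)(1.5) = 6.10 m/s
Δx = v₀t + ½at² = 7.00·1.5 + 0.5·-0.6·1.5² = 9.82 m

Phase 2 (constant speed): v₀ = 6.10 m/s, a = 0 m/s².
v = v₀ + at = 6.10 + (0)(8.5) = 6.10 m/s
Δx = v₀t + ½at² = 6.10·8.5 + 0.5·0·8.5² = 51.8 m
Final speed = 6.10 m/s

6.10 m/s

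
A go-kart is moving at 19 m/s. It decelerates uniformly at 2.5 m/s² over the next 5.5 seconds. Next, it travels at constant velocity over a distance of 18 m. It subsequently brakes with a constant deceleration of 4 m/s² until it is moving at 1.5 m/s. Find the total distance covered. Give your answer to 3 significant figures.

Phase 1 (decelerating): v₀ = 19.0 m/s, a = -2.5 m/s².
v = v₀ + at = 19.0 + (-2.5)(5.5) = 5.25 m/s
Δx = v₀t + ½at² = 19.0·5.5 + 0.5·-2.5·5.5² = 66.7 m

Phase 2 (constant speed): v₀ = 5.25 m/s, a = 0 m/s².
Constant speed: t = d/v = 18/5.25 = 3.43 s

Phase 3 (decelerating): v₀ = 5.25 m/s, a = -4 m/s².
v = v₀ + at → t = (1.5 − 5.25) / -4 = 0.938 s
v² = v₀² + 2aΔx → Δx = (1.5² − 5.25²)/(2·-4) = 3.16 m
Total distance = 66.7 + 18.0 + 3.16 = 87.9 m

87.9 m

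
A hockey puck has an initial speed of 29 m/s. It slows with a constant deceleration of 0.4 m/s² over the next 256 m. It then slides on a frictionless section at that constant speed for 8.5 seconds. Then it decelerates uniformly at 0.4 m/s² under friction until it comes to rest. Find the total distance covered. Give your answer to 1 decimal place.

Phase 1 (decelerating): v₀ = 29.0 m/s, a = -0.4 m/s².
v² = v₀² + 2aΔx = 29.0² + 2·-0.4·256 = 636 → v = 25.2 m/s
t = (v − v₀)/a = (25.2 − 29.0)/-0.4 = 9.44 s

Phase 2 (constant speed): v₀ = 25.2 m/s, a = 0 m/s².
v = v₀ + at = 25.2 + (0)(8.5) = 25.2 m/s
Δx = v₀t + ½at² = 25.2·8.5 + 0.5·0·8.5² = 214 m

Phase 3 (decelerating): v₀ = 25.2 m/s, a = -0.4 m/s².
v = v₀ + at → t = (0 − 25.2) / -0.4 = 63.1 s
v² = v₀² + 2aΔx → Δx = (0² − 25.2²)/(2·-0.4) = 795 m
Total distance = 256 + 214 + 795 = 1270 m

1265.6 m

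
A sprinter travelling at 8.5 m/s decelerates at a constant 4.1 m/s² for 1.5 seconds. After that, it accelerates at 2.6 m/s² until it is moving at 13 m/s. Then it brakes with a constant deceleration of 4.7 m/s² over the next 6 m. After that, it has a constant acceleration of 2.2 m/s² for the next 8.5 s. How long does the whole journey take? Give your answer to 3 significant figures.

14.6 s

Phase 1 (decelerating): v₀ = 8.50 m/s, a = -4.1 m/s².
v = v₀ + at = 8.50 + (-4.1)(1.5) = 2.35 m/s
Δx = v₀t + ½at² = 8.50·1.5 + 0.5·-4.1·1.5² = 8.14 m

Phase 2 (accelerating): v₀ = 2.35 m/s, a = 2.6 m/s².
v = v₀ + at → t = (13 − 2.35) / 2.6 = 4.10 s
v² = v₀² + 2aΔx → Δx = (13² − 2.35²)/(2·2.6) = 31.4 m

Phase 3 (decelerating): v₀ = 13.0 m/s, a = -4.7 m/s².
v² = v₀² + 2aΔx = 13.0² + 2·-4.7·6 = 113 → v = 10.6 m/s
t = (v − v₀)/a = (10.6 − 13.0)/-4.7 = 0.508 s

Phase 4 (accelerating): v₀ = 10.6 m/s, a = 2.2 m/s².
v = v₀ + at = 10.6 + (2.2)(8.5) = 29.3 m/s
Δx = v₀t + ½at² = 10.6·8.5 + 0.5·2.2·8.5² = 170 m
Total time = 1.50 + 4.10 + 0.508 + 8.50 = 14.6 s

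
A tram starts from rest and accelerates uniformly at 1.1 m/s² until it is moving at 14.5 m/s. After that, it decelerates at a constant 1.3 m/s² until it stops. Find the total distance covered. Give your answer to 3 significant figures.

176 m

Phase 1 (accelerating): v₀ = 0 m/s, a = 1.1 m/s².
v = v₀ + at → t = (14.5 − 0) / 1.1 = 13.2 s
v² = v₀² + 2aΔx → Δx = (14.5² − 0²)/(2·1.1) = 95.6 m

Phase 2 (decelerating): v₀ = 14.5 m/s, a = -1.3 m/s².
v = v₀ + at → t = (0 − 14.5) / -1.3 = 11.2 s
v² = v₀² + 2aΔx → Δx = (0² − 14.5²)/(2·-1.3) = 80.9 m
Total distance = 95.6 + 80.9 = 176 m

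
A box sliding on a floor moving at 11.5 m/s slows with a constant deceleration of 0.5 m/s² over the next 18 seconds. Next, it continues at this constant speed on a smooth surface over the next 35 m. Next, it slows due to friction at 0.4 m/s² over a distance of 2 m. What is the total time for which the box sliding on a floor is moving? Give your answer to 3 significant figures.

32.9 s

Phase 1 (decelerating): v₀ = 11.5 m/s, a = -0.5 m/s².
v = v₀ + at = 11.5 + (-0.5)(18) = 2.50 m/s
Δx = v₀t + ½at² = 11.5·18 + 0.5·-0.5·18² = 126 m

Phase 2 (constant speed): v₀ = 2.50 m/s, a = 0 m/s².
Constant speed: t = d/v = 35/2.50 = 14.0 s

Phase 3 (decelerating): v₀ = 2.50 m/s, a = -0.4 m/s².
v² = v₀² + 2aΔx = 2.50² + 2·-0.4·2 = 4.65 → v = 2.16 m/s
t = (v − v₀)/a = (2.16 − 2.50)/-0.4 = 0.859 s
Total time = 18.0 + 14.0 + 0.859 = 32.9 s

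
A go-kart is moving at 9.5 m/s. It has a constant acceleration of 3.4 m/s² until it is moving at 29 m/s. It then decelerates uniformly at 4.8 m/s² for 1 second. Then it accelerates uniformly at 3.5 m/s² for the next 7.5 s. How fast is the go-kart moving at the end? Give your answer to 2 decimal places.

Phase 1 (accelerating): v₀ = 9.50 m/s, a = 3.4 m/s².
v = v₀ + at → t = (29 − 9.50) / 3.4 = 5.74 s
v² = v₀² + 2aΔx → Δx = (29² − 9.50²)/(2·3.4) = 110 m

Phase 2 (decelerating): v₀ = 29.0 m/s, a = -4.8 m/s².
v = v₀ + at = 29.0 + (-4.8)(1) = 24.2 m/s
Δx = v₀t + ½at² = 29.0·1 + 0.5·-4.8·1² = 26.6 m

Phase 3 (accelerating): v₀ = 24.2 m/s, a = 3.5 m/s².
v = v₀ + at = 24.2 + (3.5)(7.5) = 50.5 m/s
Δx = v₀t + ½at² = 24.2·7.5 + 0.5·3.5·7.5² = 280 m
Final speed = 50.5 m/s

50.45 m/s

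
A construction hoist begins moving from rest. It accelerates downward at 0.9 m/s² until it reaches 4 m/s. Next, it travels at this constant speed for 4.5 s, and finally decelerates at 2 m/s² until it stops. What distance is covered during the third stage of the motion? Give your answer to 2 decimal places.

4.00 m

Phase 1 (accelerating): v₀ = 0 m/s, a = 0.9 m/s².
v = v₀ + at → t = (4 − 0) / 0.9 = 4.44 s
v² = v₀² + 2aΔx → Δx = (4² − 0²)/(2·0.9) = 8.89 m

Phase 2 (constant speed): v₀ = 4.00 m/s, a = 0 m/s².
v = v₀ + at = 4.00 + (0)(4.5) = 4.00 m/s
Δx = v₀t + ½at² = 4.00·4.5 + 0.5·0·4.5² = 18.0 m

Phase 3 (decelerating): v₀ = 4.00 m/s, a = -2 m/s².
v = v₀ + at → t = (0 − 4.00) / -2 = 2.00 s
v² = v₀² + 2aΔx → Δx = (0² − 4.00²)/(2·-2) = 4.00 m
Distance in phase 3 = 4.00 m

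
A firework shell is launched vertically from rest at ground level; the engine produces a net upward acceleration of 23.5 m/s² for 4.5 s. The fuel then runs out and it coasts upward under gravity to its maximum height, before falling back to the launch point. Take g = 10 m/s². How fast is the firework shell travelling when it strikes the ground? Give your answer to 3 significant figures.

Phase 1 (powered ascent): v₀ = 0 m/s, a = 23.5 m/s².
v = v₀ + at = 0 + (23.5)(4.5) = 106 m/s
Δx = v₀t + ½at² = 0·4.5 + 0.5·23.5·4.5² = 238 m

Phase 2 (coasting upward): v₀ = 106 m/s, a = -10 m/s².
v = v₀ + at → t = (0 − 106) / -10 = 10.6 s
v² = v₀² + 2aΔx → Δx = (0² − 106²)/(2·-10) = 559 m

Phase 3 (free fall): v₀ = 0 m/s, a = -10 m/s².
Falls 797 m from rest: t = √(2·797/10) = 12.6 s; v = g·t = 126 m/s.
Impact speed = 126 m/s

126 m/s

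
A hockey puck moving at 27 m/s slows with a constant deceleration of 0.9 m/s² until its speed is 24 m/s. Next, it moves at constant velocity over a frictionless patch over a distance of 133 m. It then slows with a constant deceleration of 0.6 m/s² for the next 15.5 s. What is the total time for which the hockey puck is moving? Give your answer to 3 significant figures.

Phase 1 (decelerating): v₀ = 27.0 m/s, a = -0.9 m/s².
v = v₀ + at → t = (24 − 27.0) / -0.9 = 3.33 s
v² = v₀² + 2aΔx → Δx = (24² − 27.0²)/(2·-0.9) = 85.0 m

Phase 2 (constant speed): v₀ = 24.0 m/s, a = 0 m/s².
Constant speed: t = d/v = 133/24.0 = 5.54 s

Phase 3 (decelerating): v₀ = 24.0 m/s, a = -0.6 m/s².
v = v₀ + at = 24.0 + (-0.6)(15.5) = 14.7 m/s
Δx = v₀t + ½at² = 24.0·15.5 + 0.5·-0.6·15.5² = 300 m
Total time = 3.33 + 5.54 + 15.5 = 24.4 s

24.4 s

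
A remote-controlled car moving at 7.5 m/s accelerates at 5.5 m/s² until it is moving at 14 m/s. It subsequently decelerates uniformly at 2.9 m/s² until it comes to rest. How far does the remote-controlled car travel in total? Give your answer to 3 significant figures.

Phase 1 (accelerating): v₀ = 7.50 m/s, a = 5.5 m/s².
v = v₀ + at → t = (14 − 7.50) / 5.5 = 1.18 s
v² = v₀² + 2aΔx → Δx = (14² − 7.50²)/(2·5.5) = 12.7 m

Phase 2 (decelerating): v₀ = 14.0 m/s, a = -2.9 m/s².
v = v₀ + at → t = (0 − 14.0) / -2.9 = 4.83 s
v² = v₀² + 2aΔx → Δx = (0² − 14.0²)/(2·-2.9) = 33.8 m
Total distance = 12.7 + 33.8 = 46.5 m

46.5 m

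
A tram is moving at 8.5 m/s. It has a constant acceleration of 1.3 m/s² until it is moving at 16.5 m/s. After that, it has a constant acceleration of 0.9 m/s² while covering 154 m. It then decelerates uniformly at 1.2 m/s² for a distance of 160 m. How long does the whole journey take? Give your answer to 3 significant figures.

22.7 s

Phase 1 (accelerating): v₀ = 8.50 m/s, a = 1.3 m/s².
v = v₀ + at → t = (16.5 − 8.50) / 1.3 = 6.15 s
v² = v₀² + 2aΔx → Δx = (16.5² − 8.50²)/(2·1.3) = 76.9 m

Phase 2 (accelerating): v₀ = 16.5 m/s, a = 0.9 m/s².
v² = v₀² + 2aΔx = 16.5² + 2·0.9·154 = 549 → v = 23.4 m/s
t = (v − v₀)/a = (23.4 − 16.5)/0.9 = 7.71 s

Phase 3 (decelerating): v₀ = 23.4 m/s, a = -1.2 m/s².
v² = v₀² + 2aΔx = 23.4² + 2·-1.2·160 = 165 → v = 12.9 m/s
t = (v − v₀)/a = (12.9 − 23.4)/-1.2 = 8.81 s
Total time = 6.15 + 7.71 + 8.81 = 22.7 s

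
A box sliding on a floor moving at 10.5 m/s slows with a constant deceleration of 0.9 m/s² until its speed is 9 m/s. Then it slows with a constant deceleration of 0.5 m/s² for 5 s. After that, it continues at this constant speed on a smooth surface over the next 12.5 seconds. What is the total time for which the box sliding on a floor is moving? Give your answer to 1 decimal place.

Phase 1 (decelerating): v₀ = 10.5 m/s, a = -0.9 m/s².
v = v₀ + at → t = (9 − 10.5) / -0.9 = 1.67 s
v² = v₀² + 2aΔx → Δx = (9² − 10.5²)/(2·-0.9) = 16.2 m

Phase 2 (decelerating): v₀ = 9.00 m/s, a = -0.5 m/s².
v = v₀ + at = 9.00 + (-0.5)(5) = 6.50 m/s
Δx = v₀t + ½at² = 9.00·5 + 0.5·-0.5·5² = 38.8 m

Phase 3 (constant speed): v₀ = 6.50 m/s, a = 0 m/s².
v = v₀ + at = 6.50 + (0)(12.5) = 6.50 m/s
Δx = v₀t + ½at² = 6.50·12.5 + 0.5·0·12.5² = 81.2 m
Total time = 1.67 + 5.00 + 12.5 = 19.2 s

19.2 s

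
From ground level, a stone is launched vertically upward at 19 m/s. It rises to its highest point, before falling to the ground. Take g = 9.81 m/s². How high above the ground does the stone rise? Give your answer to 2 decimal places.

Phase 1 (rising): v₀ = 19.0 m/s, a = -9.81 m/s².
v = v₀ + at → t = (0 − 19.0) / -9.81 = 1.94 s
v² = v₀² + 2aΔx → Δx = (0² − 19.0²)/(2·-9.81) = 18.4 m
Maximum height = 18.4 m

18.40 m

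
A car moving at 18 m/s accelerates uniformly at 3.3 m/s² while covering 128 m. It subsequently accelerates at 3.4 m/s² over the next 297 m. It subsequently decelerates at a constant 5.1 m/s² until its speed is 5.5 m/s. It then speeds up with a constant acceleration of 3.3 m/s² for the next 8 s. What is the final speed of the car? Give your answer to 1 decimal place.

Phase 1 (accelerating): v₀ = 18.0 m/s, a = 3.3 m/s².
v² = v₀² + 2aΔx = 18.0² + 2·3.3·128 = 1170 → v = 34.2 m/s
t = (v − v₀)/a = (34.2 − 18.0)/3.3 = 4.91 s

Phase 2 (accelerating): v₀ = 34.2 m/s, a = 3.4 m/s².
v² = v₀² + 2aΔx = 34.2² + 2·3.4·297 = 3190 → v = 56.5 m/s
t = (v − v₀)/a = (56.5 − 34.2)/3.4 = 6.55 s

Phase 3 (decelerating): v₀ = 56.5 m/s, a = -5.1 m/s².
v = v₀ + at → t = (5.5 − 56.5) / -5.1 = 9.99 s
v² = v₀² + 2aΔx → Δx = (5.5² − 56.5²)/(2·-5.1) = 310 m

Phase 4 (accelerating): v₀ = 5.50 m/s, a = 3.3 m/s².
v = v₀ + at = 5.50 + (3.3)(8) = 31.9 m/s
Δx = v₀t + ½at² = 5.50·8 + 0.5·3.3·8² = 150 m
Final speed = 31.9 m/s

31.9 m/s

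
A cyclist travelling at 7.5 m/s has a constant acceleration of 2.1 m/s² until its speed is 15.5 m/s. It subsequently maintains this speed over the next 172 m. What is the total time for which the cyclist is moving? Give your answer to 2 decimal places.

Phase 1 (accelerating): v₀ = 7.50 m/s, a = 2.1 m/s².
v = v₀ + at → t = (15.5 − 7.50) / 2.1 = 3.81 s
v² = v₀² + 2aΔx → Δx = (15.5² − 7.50²)/(2·2.1) = 43.8 m

Phase 2 (constant speed): v₀ = 15.5 m/s, a = 0 m/s².
Constant speed: t = d/v = 172/15.5 = 11.1 s
Total time = 3.81 + 11.1 = 14.9 s

14.91 s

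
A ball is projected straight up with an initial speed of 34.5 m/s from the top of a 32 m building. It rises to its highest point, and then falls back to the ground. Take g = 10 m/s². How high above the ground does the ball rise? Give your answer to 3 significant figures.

91.5 m

Phase 1 (rising): v₀ = 34.5 m/s, a = -10 m/s².
v = v₀ + at → t = (0 − 34.5) / -10 = 3.45 s
v² = v₀² + 2aΔx → Δx = (0² − 34.5²)/(2·-10) = 59.5 m
Maximum height = 32 + 59.5 = 91.5 m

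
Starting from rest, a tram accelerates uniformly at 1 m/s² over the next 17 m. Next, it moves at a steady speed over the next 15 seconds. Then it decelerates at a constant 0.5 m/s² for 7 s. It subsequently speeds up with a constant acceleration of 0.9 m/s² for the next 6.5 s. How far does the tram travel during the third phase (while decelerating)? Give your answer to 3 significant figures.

Phase 1 (accelerating): v₀ = 0 m/s, a = 1 m/s².
v² = v₀² + 2aΔx = 0² + 2·1·17 = 34.0 → v = 5.83 m/s
t = (v − v₀)/a = (5.83 − 0)/1 = 5.83 s

Phase 2 (constant speed): v₀ = 5.83 m/s, a = 0 m/s².
v = v₀ + at = 5.83 + (0)(15) = 5.83 m/s
Δx = v₀t + ½at² = 5.83·15 + 0.5·0·15² = 87.5 m

Phase 3 (decelerating): v₀ = 5.83 m/s, a = -0.5 m/s².
v = v₀ + at = 5.83 + (-0.5)(7) = 2.33 m/s
Δx = v₀t + ½at² = 5.83·7 + 0.5·-0.5·7² = 28.6 m
Distance in phase 3 = 28.6 m

28.6 m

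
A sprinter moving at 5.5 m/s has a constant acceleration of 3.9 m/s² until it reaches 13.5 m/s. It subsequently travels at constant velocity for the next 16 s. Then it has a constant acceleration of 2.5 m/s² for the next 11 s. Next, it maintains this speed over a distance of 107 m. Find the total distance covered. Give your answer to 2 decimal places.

Phase 1 (accelerating): v₀ = 5.50 m/s, a = 3.9 m/s².
v = v₀ + at → t = (13.5 − 5.50) / 3.9 = 2.05 s
v² = v₀² + 2aΔx → Δx = (13.5² − 5.50²)/(2·3.9) = 19.5 m

Phase 2 (constant speed): v₀ = 13.5 m/s, a = 0 m/s².
v = v₀ + at = 13.5 + (0)(16) = 13.5 m/s
Δx = v₀t + ½at² = 13.5·16 + 0.5·0·16² = 216 m

Phase 3 (accelerating): v₀ = 13.5 m/s, a = 2.5 m/s².
v = v₀ + at = 13.5 + (2.5)(11) = 41.0 m/s
Δx = v₀t + ½at² = 13.5·11 + 0.5·2.5·11² = 300 m

Phase 4 (constant speed): v₀ = 41.0 m/s, a = 0 m/s².
Constant speed: t = d/v = 107/41.0 = 2.61 s
Total distance = 19.5 + 216 + 300 + 107 = 642 m

642.24 m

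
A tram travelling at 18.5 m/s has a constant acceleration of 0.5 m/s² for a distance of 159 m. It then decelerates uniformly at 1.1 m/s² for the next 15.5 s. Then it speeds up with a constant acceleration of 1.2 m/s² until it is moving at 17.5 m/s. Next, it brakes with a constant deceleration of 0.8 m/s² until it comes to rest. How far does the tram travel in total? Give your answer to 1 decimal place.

Phase 1 (accelerating): v₀ = 18.5 m/s, a = 0.5 m/s².
v² = v₀² + 2aΔx = 18.5² + 2·0.5·159 = 501 → v = 22.4 m/s
t = (v − v₀)/a = (22.4 − 18.5)/0.5 = 7.78 s

Phase 2 (decelerating): v₀ = 22.4 m/s, a = -1.1 m/s².
v = v₀ + at = 22.4 + (-1.1)(15.5) = 5.34 m/s
Δx = v₀t + ½at² = 22.4·15.5 + 0.5·-1.1·15.5² = 215 m

Phase 3 (accelerating): v₀ = 5.34 m/s, a = 1.2 m/s².
v = v₀ + at → t = (17.5 − 5.34) / 1.2 = 10.1 s
v² = v₀² + 2aΔx → Δx = (17.5² − 5.34²)/(2·1.2) = 116 m

Phase 4 (decelerating): v₀ = 17.5 m/s, a = -0.8 m/s².
v = v₀ + at → t = (0 − 17.5) / -0.8 = 21.9 s
v² = v₀² + 2aΔx → Δx = (0² − 17.5²)/(2·-0.8) = 191 m
Total distance = 159 + 215 + 116 + 191 = 681 m

681.0 m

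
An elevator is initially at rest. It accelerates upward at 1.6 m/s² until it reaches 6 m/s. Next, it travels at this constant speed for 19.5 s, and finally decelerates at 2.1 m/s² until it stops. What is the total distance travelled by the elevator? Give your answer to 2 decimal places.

136.82 m

Phase 1 (accelerating): v₀ = 0 m/s, a = 1.6 m/s².
v = v₀ + at → t = (6 − 0) / 1.6 = 3.75 s
v² = v₀² + 2aΔx → Δx = (6² − 0²)/(2·1.6) = 11.2 m

Phase 2 (constant speed): v₀ = 6.00 m/s, a = 0 m/s².
v = v₀ + at = 6.00 + (0)(19.5) = 6.00 m/s
Δx = v₀t + ½at² = 6.00·19.5 + 0.5·0·19.5² = 117 m

Phase 3 (decelerating): v₀ = 6.00 m/s, a = -2.1 m/s².
v = v₀ + at → t = (0 − 6.00) / -2.1 = 2.86 s
v² = v₀² + 2aΔx → Δx = (0² − 6.00²)/(2·-2.1) = 8.57 m
Total distance = 11.2 + 117 + 8.57 = 137 m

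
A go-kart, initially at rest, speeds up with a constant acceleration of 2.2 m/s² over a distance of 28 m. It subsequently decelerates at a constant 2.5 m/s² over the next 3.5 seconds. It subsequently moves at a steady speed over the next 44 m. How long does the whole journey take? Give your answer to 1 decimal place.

Phase 1 (accelerating): v₀ = 0 m/s, a = 2.2 m/s².
v² = v₀² + 2aΔx = 0² + 2·2.2·28 = 123 → v = 11.1 m/s
t = (v − v₀)/a = (11.1 − 0)/2.2 = 5.05 s

Phase 2 (decelerating): v₀ = 11.1 m/s, a = -2.5 m/s².
v = v₀ + at = 11.1 + (-2.5)(3.5) = 2.35 m/s
Δx = v₀t + ½at² = 11.1·3.5 + 0.5·-2.5·3.5² = 23.5 m

Phase 3 (constant speed): v₀ = 2.35 m/s, a = 0 m/s².
Constant speed: t = d/v = 44/2.35 = 18.7 s
Total time = 5.05 + 3.50 + 18.7 = 27.3 s

27.3 s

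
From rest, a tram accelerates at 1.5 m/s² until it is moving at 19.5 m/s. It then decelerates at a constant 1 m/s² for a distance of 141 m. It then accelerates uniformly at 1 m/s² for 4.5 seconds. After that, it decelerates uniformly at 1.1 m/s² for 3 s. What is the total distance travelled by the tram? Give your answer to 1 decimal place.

360.8 m

Phase 1 (accelerating): v₀ = 0 m/s, a = 1.5 m/s².
v = v₀ + at → t = (19.5 − 0) / 1.5 = 13.0 s
v² = v₀² + 2aΔx → Δx = (19.5² − 0²)/(2·1.5) = 127 m

Phase 2 (decelerating): v₀ = 19.5 m/s, a = -1 m/s².
v² = v₀² + 2aΔx = 19.5² + 2·-1·141 = 98.2 → v = 9.91 m/s
t = (v − v₀)/a = (9.91 − 19.5)/-1 = 9.59 s

Phase 3 (accelerating): v₀ = 9.91 m/s, a = 1 m/s².
v = v₀ + at = 9.91 + (1)(4.5) = 14.4 m/s
Δx = v₀t + ½at² = 9.91·4.5 + 0.5·1·4.5² = 54.7 m

Phase 4 (decelerating): v₀ = 14.4 m/s, a = -1.1 m/s².
v = v₀ + at = 14.4 + (-1.1)(3) = 11.1 m/s
Δx = v₀t + ½at² = 14.4·3 + 0.5·-1.1·3² = 38.3 m
Total distance = 127 + 141 + 54.7 + 38.3 = 361 m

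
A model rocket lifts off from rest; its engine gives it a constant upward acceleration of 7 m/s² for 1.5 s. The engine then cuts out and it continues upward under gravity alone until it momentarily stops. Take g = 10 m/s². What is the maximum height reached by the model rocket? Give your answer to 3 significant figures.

13.4 m

Phase 1 (powered ascent): v₀ = 0 m/s, a = 7 m/s².
v = v₀ + at = 0 + (7)(1.5) = 10.5 m/s
Δx = v₀t + ½at² = 0·1.5 + 0.5·7·1.5² = 7.88 m

Phase 2 (coasting upward): v₀ = 10.5 m/s, a = -10 m/s².
v = v₀ + at → t = (0 − 10.5) / -10 = 1.05 s
v² = v₀² + 2aΔx → Δx = (0² − 10.5²)/(2·-10) = 5.51 m
Maximum height = 7.88 + 5.51 = 13.4 m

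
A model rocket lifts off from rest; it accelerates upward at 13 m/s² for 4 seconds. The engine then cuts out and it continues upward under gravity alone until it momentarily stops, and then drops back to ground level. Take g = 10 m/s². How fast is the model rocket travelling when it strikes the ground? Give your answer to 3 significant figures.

69.2 m/s

Phase 1 (powered ascent): v₀ = 0 m/s, a = 13 m/s².
v = v₀ + at = 0 + (13)(4) = 52.0 m/s
Δx = v₀t + ½at² = 0·4 + 0.5·13·4² = 104 m

Phase 2 (coasting upward): v₀ = 52.0 m/s, a = -10 m/s².
v = v₀ + at → t = (0 − 52.0) / -10 = 5.20 s
v² = v₀² + 2aΔx → Δx = (0² − 52.0²)/(2·-10) = 135 m

Phase 3 (free fall): v₀ = 0 m/s, a = -10 m/s².
Falls 239 m from rest: t = √(2·239/10) = 6.92 s; v = g·t = 69.2 m/s.
Impact speed = 69.2 m/s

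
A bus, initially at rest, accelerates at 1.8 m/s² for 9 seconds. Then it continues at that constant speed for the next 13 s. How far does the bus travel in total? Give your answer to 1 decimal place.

283.5 m

Phase 1 (accelerating): v₀ = 0 m/s, a = 1.8 m/s².
v = v₀ + at = 0 + (1.8)(9) = 16.2 m/s
Δx = v₀t + ½at² = 0·9 + 0.5·1.8·9² = 72.9 m

Phase 2 (constant speed): v₀ = 16.2 m/s, a = 0 m/s².
v = v₀ + at = 16.2 + (0)(13) = 16.2 m/s
Δx = v₀t + ½at² = 16.2·13 + 0.5·0·13² = 211 m
Total distance = 72.9 + 211 = 284 m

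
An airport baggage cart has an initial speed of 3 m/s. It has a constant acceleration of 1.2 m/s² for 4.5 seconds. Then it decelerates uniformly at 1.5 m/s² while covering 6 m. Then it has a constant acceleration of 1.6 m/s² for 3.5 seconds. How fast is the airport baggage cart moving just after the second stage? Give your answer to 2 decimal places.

7.25 m/s

Phase 1 (accelerating): v₀ = 3.00 m/s, a = 1.2 m/s².
v = v₀ + at = 3.00 + (1.2)(4.5) = 8.40 m/s
Δx = v₀t + ½at² = 3.00·4.5 + 0.5·1.2·4.5² = 25.6 m

Phase 2 (decelerating): v₀ = 8.40 m/s, a = -1.5 m/s².
v² = v₀² + 2aΔx = 8.40² + 2·-1.5·6 = 52.6 → v = 7.25 m/s
t = (v − v₀)/a = (7.25 − 8.40)/-1.5 = 0.767 s
Speed at end of phase 2 = 7.25 m/s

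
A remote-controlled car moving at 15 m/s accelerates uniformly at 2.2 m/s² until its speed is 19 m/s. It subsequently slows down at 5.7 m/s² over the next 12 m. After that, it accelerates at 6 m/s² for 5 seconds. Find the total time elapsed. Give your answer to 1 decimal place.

7.5 s

Phase 1 (accelerating): v₀ = 15.0 m/s, a = 2.2 m/s².
v = v₀ + at → t = (19 − 15.0) / 2.2 = 1.82 s
v² = v₀² + 2aΔx → Δx = (19² − 15.0²)/(2·2.2) = 30.9 m

Phase 2 (decelerating): v₀ = 19.0 m/s, a = -5.7 m/s².
v² = v₀² + 2aΔx = 19.0² + 2·-5.7·12 = 224 → v = 15.0 m/s
t = (v − v₀)/a = (15.0 − 19.0)/-5.7 = 0.706 s

Phase 3 (accelerating): v₀ = 15.0 m/s, a = 6 m/s².
v = v₀ + at = 15.0 + (6)(5) = 45.0 m/s
Δx = v₀t + ½at² = 15.0·5 + 0.5·6·5² = 150 m
Total time = 1.82 + 0.706 + 5.00 = 7.52 s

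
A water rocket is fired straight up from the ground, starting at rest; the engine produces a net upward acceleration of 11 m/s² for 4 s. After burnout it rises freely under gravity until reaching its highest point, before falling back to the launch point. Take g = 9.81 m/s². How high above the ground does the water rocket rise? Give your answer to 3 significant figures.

187 m

Phase 1 (powered ascent): v₀ = 0 m/s, a = 11 m/s².
v = v₀ + at = 0 + (11)(4) = 44.0 m/s
Δx = v₀t + ½at² = 0·4 + 0.5·11·4² = 88.0 m

Phase 2 (coasting upward): v₀ = 44.0 m/s, a = -9.81 m/s².
v = v₀ + at → t = (0 − 44.0) / -9.81 = 4.49 s
v² = v₀² + 2aΔx → Δx = (0² − 44.0²)/(2·-9.81) = 98.7 m
Maximum height = 88.0 + 98.7 = 187 m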